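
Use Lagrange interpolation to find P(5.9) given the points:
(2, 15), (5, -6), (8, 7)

Lagrange interpolation formula:
P(x) = Σ yᵢ × Lᵢ(x)
where Lᵢ(x) = Π_{j≠i} (x - xⱼ)/(xᵢ - xⱼ)

L_0(5.9) = (5.9 - 5)/(2 - 5) × (5.9 - 8)/(2 - 8) = -0.105000
L_1(5.9) = (5.9 - 2)/(5 - 2) × (5.9 - 8)/(5 - 8) = 0.910000
L_2(5.9) = (5.9 - 2)/(8 - 2) × (5.9 - 5)/(8 - 5) = 0.195000

P(5.9) = 15×L_0(5.9) + (-6)×L_1(5.9) + 7×L_2(5.9)
P(5.9) = -5.670000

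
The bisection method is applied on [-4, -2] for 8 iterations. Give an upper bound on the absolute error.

Bisection error bound: |error| ≤ (b-a)/2^n
|error| ≤ (-2 - (-4))/2^8 = 2/2^8
|error| ≤ 0.0078125000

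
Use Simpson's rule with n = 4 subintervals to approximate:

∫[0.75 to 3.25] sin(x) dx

f(x) = sin(x)
a = 0.75, b = 3.25, n = 4
h = (b - a)/n = 0.625000

Simpson's rule: (h/3)[f(x₀) + 4f(x₁) + 2f(x₂) + ... + f(xₙ)]

x_0 = 0.7500, f(x_0) = 0.681639, coefficient = 1
x_1 = 1.3750, f(x_1) = 0.980893, coefficient = 4
x_2 = 2.0000, f(x_2) = 0.909297, coefficient = 2
x_3 = 2.6250, f(x_3) = 0.493920, coefficient = 4
x_4 = 3.2500, f(x_4) = -0.108195, coefficient = 1

I ≈ (0.625000/3) × 8.291292 = 1.727352
Exact value: 1.725819
Error: 0.001534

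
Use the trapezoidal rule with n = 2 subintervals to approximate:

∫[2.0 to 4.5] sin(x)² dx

f(x) = sin(x)²
a = 2.0, b = 4.5, n = 2
h = (b - a)/n = 1.250000

Trapezoidal rule: (h/2)[f(x₀) + 2f(x₁) + 2f(x₂) + ... + f(xₙ)]

x_0 = 2.0000, f(x_0) = 0.826822, coefficient = 1
x_1 = 3.2500, f(x_1) = 0.011706, coefficient = 2
x_2 = 4.5000, f(x_2) = 0.955565, coefficient = 1

I ≈ (1.250000/2) × 1.805799 = 1.128625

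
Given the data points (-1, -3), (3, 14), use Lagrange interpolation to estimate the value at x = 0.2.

Lagrange interpolation formula:
P(x) = Σ yᵢ × Lᵢ(x)
where Lᵢ(x) = Π_{j≠i} (x - xⱼ)/(xᵢ - xⱼ)

L_0(0.2) = (0.2 - 3)/(-1 - 3) = 0.700000
L_1(0.2) = (0.2 - (-1))/(3 - (-1)) = 0.300000

P(0.2) = (-3)×L_0(0.2) + 14×L_1(0.2)
P(0.2) = 2.100000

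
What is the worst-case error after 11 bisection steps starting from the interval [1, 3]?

Bisection error bound: |error| ≤ (b-a)/2^n
|error| ≤ (3 - 1)/2^11 = 2/2^11
|error| ≤ 0.0009765625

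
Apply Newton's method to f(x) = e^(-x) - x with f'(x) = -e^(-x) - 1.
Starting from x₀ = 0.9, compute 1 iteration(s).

f(x) = e^(-x) - x
f'(x) = -e^(-x) - 1
x₀ = 0.9

Newton-Raphson formula: x_{n+1} = x_n - f(x_n)/f'(x_n)

Iteration 1:
  f(0.900000) = -0.493430
  f'(0.900000) = -1.406570
  x_1 = 0.900000 - (-0.493430)/(-1.406570) = 0.549196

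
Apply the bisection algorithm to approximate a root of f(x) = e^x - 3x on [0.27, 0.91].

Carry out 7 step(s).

f(x) = e^x - 3x
Initial interval: [0.27, 0.91]

Iteration 1:
  c_1 = (0.270000 + 0.910000)/2 = 0.590000
  f(c_1) = f(0.590000) = 0.033988
  f(a) × f(c) ≥ 0, new interval: [0.590000, 0.910000]
Iteration 2:
  c_2 = (0.590000 + 0.910000)/2 = 0.750000
  f(c_2) = f(0.750000) = -0.133000
  f(a) × f(c) < 0, new interval: [0.590000, 0.750000]
Iteration 3:
  c_3 = (0.590000 + 0.750000)/2 = 0.670000
  f(c_3) = f(0.670000) = -0.055763
  f(a) × f(c) < 0, new interval: [0.590000, 0.670000]
Iteration 4:
  c_4 = (0.590000 + 0.670000)/2 = 0.630000
  f(c_4) = f(0.630000) = -0.012389
  f(a) × f(c) < 0, new interval: [0.590000, 0.630000]
Iteration 5:
  c_5 = (0.590000 + 0.630000)/2 = 0.610000
  f(c_5) = f(0.610000) = 0.010431
  f(a) × f(c) ≥ 0, new interval: [0.610000, 0.630000]
Iteration 6:
  c_6 = (0.610000 + 0.630000)/2 = 0.620000
  f(c_6) = f(0.620000) = -0.001072
  f(a) × f(c) < 0, new interval: [0.610000, 0.620000]
Iteration 7:
  c_7 = (0.610000 + 0.620000)/2 = 0.615000
  f(c_7) = f(0.615000) = 0.004657
  f(a) × f(c) ≥ 0, new interval: [0.615000, 0.620000]

After 7 iteration(s), the approximation is c_7 = 0.615000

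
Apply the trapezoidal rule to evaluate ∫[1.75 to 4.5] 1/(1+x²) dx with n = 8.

f(x) = 1/(1+x²)
a = 1.75, b = 4.5, n = 8
h = (b - a)/n = 0.343750

Trapezoidal rule: (h/2)[f(x₀) + 2f(x₁) + 2f(x₂) + ... + f(xₙ)]

x_0 = 1.7500, f(x_0) = 0.246154, coefficient = 1
x_1 = 2.0938, f(x_1) = 0.185743, coefficient = 2
x_2 = 2.4375, f(x_2) = 0.144063, coefficient = 2
x_3 = 2.7812, f(x_3) = 0.114477, coefficient = 2
x_4 = 3.1250, f(x_4) = 0.092888, coefficient = 2
x_5 = 3.4688, f(x_5) = 0.076733, coefficient = 2
x_6 = 3.8125, f(x_6) = 0.064370, coefficient = 2
x_7 = 4.1562, f(x_7) = 0.054721, coefficient = 2
x_8 = 4.5000, f(x_8) = 0.047059, coefficient = 1

I ≈ (0.343750/2) × 1.759204 = 0.302363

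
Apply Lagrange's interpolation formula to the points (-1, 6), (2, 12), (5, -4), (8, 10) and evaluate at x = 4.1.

Lagrange interpolation formula:
P(x) = Σ yᵢ × Lᵢ(x)
where Lᵢ(x) = Π_{j≠i} (x - xⱼ)/(xᵢ - xⱼ)

L_0(4.1) = (4.1 - 2)/(-1 - 2) × (4.1 - 5)/(-1 - 5) × (4.1 - 8)/(-1 - 8) = -0.045500
L_1(4.1) = (4.1 - (-1))/(2 - (-1)) × (4.1 - 5)/(2 - 5) × (4.1 - 8)/(2 - 8) = 0.331500
L_2(4.1) = (4.1 - (-1))/(5 - (-1)) × (4.1 - 2)/(5 - 2) × (4.1 - 8)/(5 - 8) = 0.773500
L_3(4.1) = (4.1 - (-1))/(8 - (-1)) × (4.1 - 2)/(8 - 2) × (4.1 - 5)/(8 - 5) = -0.059500

P(4.1) = 6×L_0(4.1) + 12×L_1(4.1) + (-4)×L_2(4.1) + 10×L_3(4.1)
P(4.1) = 0.016000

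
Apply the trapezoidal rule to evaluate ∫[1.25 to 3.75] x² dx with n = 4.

f(x) = x²
a = 1.25, b = 3.75, n = 4
h = (b - a)/n = 0.625000

Trapezoidal rule: (h/2)[f(x₀) + 2f(x₁) + 2f(x₂) + ... + f(xₙ)]

x_0 = 1.2500, f(x_0) = 1.562500, coefficient = 1
x_1 = 1.8750, f(x_1) = 3.515625, coefficient = 2
x_2 = 2.5000, f(x_2) = 6.250000, coefficient = 2
x_3 = 3.1250, f(x_3) = 9.765625, coefficient = 2
x_4 = 3.7500, f(x_4) = 14.062500, coefficient = 1

I ≈ (0.625000/2) × 54.687500 = 17.089844
Exact value: 16.927083
Error: 0.162760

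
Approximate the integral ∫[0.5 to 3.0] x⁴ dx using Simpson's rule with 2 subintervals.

f(x) = x⁴
a = 0.5, b = 3.0, n = 2
h = (b - a)/n = 1.250000

Simpson's rule: (h/3)[f(x₀) + 4f(x₁) + 2f(x₂) + ... + f(xₙ)]

x_0 = 0.5000, f(x_0) = 0.062500, coefficient = 1
x_1 = 1.7500, f(x_1) = 9.378906, coefficient = 4
x_2 = 3.0000, f(x_2) = 81.000000, coefficient = 1

I ≈ (1.250000/3) × 118.578125 = 49.407552
Exact value: 48.593750
Error: 0.813802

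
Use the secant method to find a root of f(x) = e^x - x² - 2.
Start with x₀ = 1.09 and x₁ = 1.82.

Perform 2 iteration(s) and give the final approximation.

f(x) = e^x - x² - 2
x₀ = 1.09, x₁ = 1.82

Secant formula: x_{n+1} = x_n - f(x_n)(x_n - x_{n-1})/(f(x_n) - f(x_{n-1}))

Iteration 1:
  f(1.090000) = -0.213826
  f(1.820000) = 0.859458
  x_2 = 1.820000 - 0.859458×(1.820000 - 1.090000)/(0.859458 - (-0.213826))
       = 1.235435
Iteration 2:
  f(1.820000) = 0.859458
  f(1.235435) = -0.086425
  x_3 = 1.235435 - (-0.086425)×(1.235435 - 1.820000)/(-0.086425 - 0.859458)
       = 1.288846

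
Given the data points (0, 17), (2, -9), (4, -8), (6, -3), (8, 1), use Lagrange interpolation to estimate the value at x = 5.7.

Lagrange interpolation formula:
P(x) = Σ yᵢ × Lᵢ(x)
where Lᵢ(x) = Π_{j≠i} (x - xⱼ)/(xᵢ - xⱼ)

L_0(5.7) = (5.7 - 2)/(0 - 2) × (5.7 - 4)/(0 - 4) × (5.7 - 6)/(0 - 6) × (5.7 - 8)/(0 - 8) = 0.011302
L_1(5.7) = (5.7 - 0)/(2 - 0) × (5.7 - 4)/(2 - 4) × (5.7 - 6)/(2 - 6) × (5.7 - 8)/(2 - 8) = -0.069647
L_2(5.7) = (5.7 - 0)/(4 - 0) × (5.7 - 2)/(4 - 2) × (5.7 - 6)/(4 - 6) × (5.7 - 8)/(4 - 8) = 0.227377
L_3(5.7) = (5.7 - 0)/(6 - 0) × (5.7 - 2)/(6 - 2) × (5.7 - 4)/(6 - 4) × (5.7 - 8)/(6 - 8) = 0.858978
L_4(5.7) = (5.7 - 0)/(8 - 0) × (5.7 - 2)/(8 - 2) × (5.7 - 4)/(8 - 4) × (5.7 - 6)/(8 - 6) = -0.028010

P(5.7) = 17×L_0(5.7) + (-9)×L_1(5.7) + (-8)×L_2(5.7) + (-3)×L_3(5.7) + 1×L_4(5.7)
P(5.7) = -3.604995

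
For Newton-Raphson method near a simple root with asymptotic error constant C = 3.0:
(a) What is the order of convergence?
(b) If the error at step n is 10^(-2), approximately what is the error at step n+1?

(a) Newton-Raphson has quadratic (order 2) convergence near simple roots.
    This means |e_{n+1}| ≈ C|e_n|².

(b) With |e_n| = 10^(-2) and C = 3.0:
    |e_{n+1}| ≈ 3.0 × (10^(-2))² = 3.0 × 10^(-4)

(a) 2 (quadratic); (b) |e_{n+1}| ≈ 3.000e-04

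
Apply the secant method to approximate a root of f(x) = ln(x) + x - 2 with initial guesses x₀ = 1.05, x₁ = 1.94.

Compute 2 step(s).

f(x) = ln(x) + x - 2
x₀ = 1.05, x₁ = 1.94

Secant formula: x_{n+1} = x_n - f(x_n)(x_n - x_{n-1})/(f(x_n) - f(x_{n-1}))

Iteration 1:
  f(1.050000) = -0.901210
  f(1.940000) = 0.602688
  x_2 = 1.940000 - 0.602688×(1.940000 - 1.050000)/(0.602688 - (-0.901210))
       = 1.583332
Iteration 2:
  f(1.940000) = 0.602688
  f(1.583332) = 0.042863
  x_3 = 1.583332 - 0.042863×(1.583332 - 1.940000)/(0.042863 - 0.602688)
       = 1.556023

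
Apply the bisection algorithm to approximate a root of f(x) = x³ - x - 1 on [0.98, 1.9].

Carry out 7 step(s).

f(x) = x³ - x - 1
Initial interval: [0.98, 1.9]

Iteration 1:
  c_1 = (0.980000 + 1.900000)/2 = 1.440000
  f(c_1) = f(1.440000) = 0.545984
  f(a) × f(c) < 0, new interval: [0.980000, 1.440000]
Iteration 2:
  c_2 = (0.980000 + 1.440000)/2 = 1.210000
  f(c_2) = f(1.210000) = -0.438439
  f(a) × f(c) ≥ 0, new interval: [1.210000, 1.440000]
Iteration 3:
  c_3 = (1.210000 + 1.440000)/2 = 1.325000
  f(c_3) = f(1.325000) = 0.001203
  f(a) × f(c) < 0, new interval: [1.210000, 1.325000]
Iteration 4:
  c_4 = (1.210000 + 1.325000)/2 = 1.267500
  f(c_4) = f(1.267500) = -0.231190
  f(a) × f(c) ≥ 0, new interval: [1.267500, 1.325000]
Iteration 5:
  c_5 = (1.267500 + 1.325000)/2 = 1.296250
  f(c_5) = f(1.296250) = -0.118208
  f(a) × f(c) ≥ 0, new interval: [1.296250, 1.325000]
Iteration 6:
  c_6 = (1.296250 + 1.325000)/2 = 1.310625
  f(c_6) = f(1.310625) = -0.059315
  f(a) × f(c) ≥ 0, new interval: [1.310625, 1.325000]
Iteration 7:
  c_7 = (1.310625 + 1.325000)/2 = 1.317813
  f(c_7) = f(1.317813) = -0.029260
  f(a) × f(c) ≥ 0, new interval: [1.317813, 1.325000]

After 7 iteration(s), the approximation is c_7 = 1.317813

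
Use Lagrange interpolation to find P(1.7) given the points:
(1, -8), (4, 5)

Lagrange interpolation formula:
P(x) = Σ yᵢ × Lᵢ(x)
where Lᵢ(x) = Π_{j≠i} (x - xⱼ)/(xᵢ - xⱼ)

L_0(1.7) = (1.7 - 4)/(1 - 4) = 0.766667
L_1(1.7) = (1.7 - 1)/(4 - 1) = 0.233333

P(1.7) = (-8)×L_0(1.7) + 5×L_1(1.7)
P(1.7) = -4.966667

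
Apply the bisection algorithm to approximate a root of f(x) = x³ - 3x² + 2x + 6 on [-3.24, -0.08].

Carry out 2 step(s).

f(x) = x³ - 3x² + 2x + 6
Initial interval: [-3.24, -0.08]

Iteration 1:
  c_1 = (-3.240000 + (-0.080000))/2 = -1.660000
  f(c_1) = f(-1.660000) = -10.161096
  f(a) × f(c) ≥ 0, new interval: [-1.660000, -0.080000]
Iteration 2:
  c_2 = (-1.660000 + (-0.080000))/2 = -0.870000
  f(c_2) = f(-0.870000) = 1.330797
  f(a) × f(c) < 0, new interval: [-1.660000, -0.870000]

After 2 iteration(s), the approximation is c_2 = -0.870000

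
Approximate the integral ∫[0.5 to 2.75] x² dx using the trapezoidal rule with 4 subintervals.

f(x) = x²
a = 0.5, b = 2.75, n = 4
h = (b - a)/n = 0.562500

Trapezoidal rule: (h/2)[f(x₀) + 2f(x₁) + 2f(x₂) + ... + f(xₙ)]

x_0 = 0.5000, f(x_0) = 0.250000, coefficient = 1
x_1 = 1.0625, f(x_1) = 1.128906, coefficient = 2
x_2 = 1.6250, f(x_2) = 2.640625, coefficient = 2
x_3 = 2.1875, f(x_3) = 4.785156, coefficient = 2
x_4 = 2.7500, f(x_4) = 7.562500, coefficient = 1

I ≈ (0.562500/2) × 24.921875 = 7.009277
Exact value: 6.890625
Error: 0.118652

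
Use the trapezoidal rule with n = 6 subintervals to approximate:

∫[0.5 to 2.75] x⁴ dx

f(x) = x⁴
a = 0.5, b = 2.75, n = 6
h = (b - a)/n = 0.375000

Trapezoidal rule: (h/2)[f(x₀) + 2f(x₁) + 2f(x₂) + ... + f(xₙ)]

x_0 = 0.5000, f(x_0) = 0.062500, coefficient = 1
x_1 = 0.8750, f(x_1) = 0.586182, coefficient = 2
x_2 = 1.2500, f(x_2) = 2.441406, coefficient = 2
x_3 = 1.6250, f(x_3) = 6.972900, coefficient = 2
x_4 = 2.0000, f(x_4) = 16.000000, coefficient = 2
x_5 = 2.3750, f(x_5) = 31.816650, coefficient = 2
x_6 = 2.7500, f(x_6) = 57.191406, coefficient = 1

I ≈ (0.375000/2) × 172.888184 = 32.416534
Exact value: 31.449023
Error: 0.967511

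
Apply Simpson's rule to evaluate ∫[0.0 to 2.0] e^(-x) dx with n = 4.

f(x) = e^(-x)
a = 0.0, b = 2.0, n = 4
h = (b - a)/n = 0.500000

Simpson's rule: (h/3)[f(x₀) + 4f(x₁) + 2f(x₂) + ... + f(xₙ)]

x_0 = 0.0000, f(x_0) = 1.000000, coefficient = 1
x_1 = 0.5000, f(x_1) = 0.606531, coefficient = 4
x_2 = 1.0000, f(x_2) = 0.367879, coefficient = 2
x_3 = 1.5000, f(x_3) = 0.223130, coefficient = 4
x_4 = 2.0000, f(x_4) = 0.135335, coefficient = 1

I ≈ (0.500000/3) × 5.189737 = 0.864956
Exact value: 0.864665
Error: 0.000292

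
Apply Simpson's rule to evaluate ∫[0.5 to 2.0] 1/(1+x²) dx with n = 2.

f(x) = 1/(1+x²)
a = 0.5, b = 2.0, n = 2
h = (b - a)/n = 0.750000

Simpson's rule: (h/3)[f(x₀) + 4f(x₁) + 2f(x₂) + ... + f(xₙ)]

x_0 = 0.5000, f(x_0) = 0.800000, coefficient = 1
x_1 = 1.2500, f(x_1) = 0.390244, coefficient = 4
x_2 = 2.0000, f(x_2) = 0.200000, coefficient = 1

I ≈ (0.750000/3) × 2.560976 = 0.640244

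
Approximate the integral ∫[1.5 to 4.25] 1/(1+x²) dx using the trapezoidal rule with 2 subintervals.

f(x) = 1/(1+x²)
a = 1.5, b = 4.25, n = 2
h = (b - a)/n = 1.375000

Trapezoidal rule: (h/2)[f(x₀) + 2f(x₁) + 2f(x₂) + ... + f(xₙ)]

x_0 = 1.5000, f(x_0) = 0.307692, coefficient = 1
x_1 = 2.8750, f(x_1) = 0.107926, coefficient = 2
x_2 = 4.2500, f(x_2) = 0.052459, coefficient = 1

I ≈ (1.375000/2) × 0.576003 = 0.396002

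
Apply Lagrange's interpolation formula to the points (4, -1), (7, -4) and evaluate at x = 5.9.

Lagrange interpolation formula:
P(x) = Σ yᵢ × Lᵢ(x)
where Lᵢ(x) = Π_{j≠i} (x - xⱼ)/(xᵢ - xⱼ)

L_0(5.9) = (5.9 - 7)/(4 - 7) = 0.366667
L_1(5.9) = (5.9 - 4)/(7 - 4) = 0.633333

P(5.9) = (-1)×L_0(5.9) + (-4)×L_1(5.9)
P(5.9) = -2.900000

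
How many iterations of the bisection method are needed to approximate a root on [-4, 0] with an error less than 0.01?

We need (b-a)/2^n ≤ 0.01
(0 - (-4))/2^n ≤ 0.01
4/2^n ≤ 0.01
2^n ≥ 400
n ≥ log₂(400) = 8.64
n ≥ 9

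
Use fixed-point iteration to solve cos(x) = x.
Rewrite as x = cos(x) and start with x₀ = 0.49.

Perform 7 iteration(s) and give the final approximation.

Equation: cos(x) = x
Fixed-point form: x = cos(x)
x₀ = 0.49

x_1 = g(0.490000) = 0.882333
x_2 = g(0.882333) = 0.635351
x_3 = g(0.635351) = 0.804863
x_4 = g(0.804863) = 0.693210
x_5 = g(0.693210) = 0.769199
x_6 = g(0.769199) = 0.718468
x_7 = g(0.718468) = 0.752815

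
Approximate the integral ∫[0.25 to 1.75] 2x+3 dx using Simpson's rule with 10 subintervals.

f(x) = 2x+3
a = 0.25, b = 1.75, n = 10
h = (b - a)/n = 0.150000

Simpson's rule: (h/3)[f(x₀) + 4f(x₁) + 2f(x₂) + ... + f(xₙ)]

x_0 = 0.2500, f(x_0) = 3.500000, coefficient = 1
x_1 = 0.4000, f(x_1) = 3.800000, coefficient = 4
x_2 = 0.5500, f(x_2) = 4.100000, coefficient = 2
x_3 = 0.7000, f(x_3) = 4.400000, coefficient = 4
x_4 = 0.8500, f(x_4) = 4.700000, coefficient = 2
x_5 = 1.0000, f(x_5) = 5.000000, coefficient = 4
x_6 = 1.1500, f(x_6) = 5.300000, coefficient = 2
x_7 = 1.3000, f(x_7) = 5.600000, coefficient = 4
x_8 = 1.4500, f(x_8) = 5.900000, coefficient = 2
x_9 = 1.6000, f(x_9) = 6.200000, coefficient = 4
x_10 = 1.7500, f(x_10) = 6.500000, coefficient = 1

I ≈ (0.150000/3) × 150.000000 = 7.500000
Exact value: 7.500000
Error: 0.000000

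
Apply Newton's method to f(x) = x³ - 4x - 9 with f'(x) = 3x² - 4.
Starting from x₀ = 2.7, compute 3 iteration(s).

f(x) = x³ - 4x - 9
f'(x) = 3x² - 4
x₀ = 2.7

Newton-Raphson formula: x_{n+1} = x_n - f(x_n)/f'(x_n)

Iteration 1:
  f(2.700000) = -0.117000
  f'(2.700000) = 17.870000
  x_1 = 2.700000 - (-0.117000)/17.870000 = 2.706547
Iteration 2:
  f(2.706547) = 0.000348
  f'(2.706547) = 17.976195
  x_2 = 2.706547 - 0.000348/17.976195 = 2.706528
Iteration 3:
  f(2.706528) = 0.000000
  f'(2.706528) = 17.975881
  x_3 = 2.706528 - 0.000000/17.975881 = 2.706528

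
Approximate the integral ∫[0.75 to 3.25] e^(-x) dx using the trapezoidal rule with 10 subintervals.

f(x) = e^(-x)
a = 0.75, b = 3.25, n = 10
h = (b - a)/n = 0.250000

Trapezoidal rule: (h/2)[f(x₀) + 2f(x₁) + 2f(x₂) + ... + f(xₙ)]

x_0 = 0.7500, f(x_0) = 0.472367, coefficient = 1
x_1 = 1.0000, f(x_1) = 0.367879, coefficient = 2
x_2 = 1.2500, f(x_2) = 0.286505, coefficient = 2
x_3 = 1.5000, f(x_3) = 0.223130, coefficient = 2
x_4 = 1.7500, f(x_4) = 0.173774, coefficient = 2
x_5 = 2.0000, f(x_5) = 0.135335, coefficient = 2
x_6 = 2.2500, f(x_6) = 0.105399, coefficient = 2
x_7 = 2.5000, f(x_7) = 0.082085, coefficient = 2
x_8 = 2.7500, f(x_8) = 0.063928, coefficient = 2
x_9 = 3.0000, f(x_9) = 0.049787, coefficient = 2
x_10 = 3.2500, f(x_10) = 0.038774, coefficient = 1

I ≈ (0.250000/2) × 3.486786 = 0.435848
Exact value: 0.433592
Error: 0.002256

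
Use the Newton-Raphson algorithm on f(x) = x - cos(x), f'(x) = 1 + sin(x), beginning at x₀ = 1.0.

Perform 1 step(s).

f(x) = x - cos(x)
f'(x) = 1 + sin(x)
x₀ = 1.0

Newton-Raphson formula: x_{n+1} = x_n - f(x_n)/f'(x_n)

Iteration 1:
  f(1.000000) = 0.459698
  f'(1.000000) = 1.841471
  x_1 = 1.000000 - 0.459698/1.841471 = 0.750364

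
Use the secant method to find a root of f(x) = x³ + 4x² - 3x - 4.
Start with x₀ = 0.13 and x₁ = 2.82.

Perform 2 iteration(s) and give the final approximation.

f(x) = x³ + 4x² - 3x - 4
x₀ = 0.13, x₁ = 2.82

Secant formula: x_{n+1} = x_n - f(x_n)(x_n - x_{n-1})/(f(x_n) - f(x_{n-1}))

Iteration 1:
  f(0.130000) = -4.320203
  f(2.820000) = 41.775368
  x_2 = 2.820000 - 41.775368×(2.820000 - 0.130000)/(41.775368 - (-4.320203))
       = 0.382114
Iteration 2:
  f(2.820000) = 41.775368
  f(0.382114) = -4.506505
  x_3 = 0.382114 - (-4.506505)×(0.382114 - 2.820000)/(-4.506505 - 41.775368)
       = 0.619493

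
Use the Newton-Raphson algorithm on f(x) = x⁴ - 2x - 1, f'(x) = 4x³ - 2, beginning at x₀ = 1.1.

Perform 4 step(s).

f(x) = x⁴ - 2x - 1
f'(x) = 4x³ - 2
x₀ = 1.1

Newton-Raphson formula: x_{n+1} = x_n - f(x_n)/f'(x_n)

Iteration 1:
  f(1.100000) = -1.735900
  f'(1.100000) = 3.324000
  x_1 = 1.100000 - (-1.735900)/3.324000 = 1.622232
Iteration 2:
  f(1.622232) = 2.681051
  f'(1.622232) = 15.076509
  x_2 = 1.622232 - 2.681051/15.076509 = 1.444403
Iteration 3:
  f(1.444403) = 0.463837
  f'(1.444403) = 10.053820
  x_3 = 1.444403 - 0.463837/10.053820 = 1.398267
Iteration 4:
  f(1.398267) = 0.026081
  f'(1.398267) = 8.935293
  x_4 = 1.398267 - 0.026081/8.935293 = 1.395348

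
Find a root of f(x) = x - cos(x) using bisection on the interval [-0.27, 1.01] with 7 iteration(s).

f(x) = x - cos(x)
Initial interval: [-0.27, 1.01]

Iteration 1:
  c_1 = (-0.270000 + 1.010000)/2 = 0.370000
  f(c_1) = f(0.370000) = -0.562327
  f(a) × f(c) ≥ 0, new interval: [0.370000, 1.010000]
Iteration 2:
  c_2 = (0.370000 + 1.010000)/2 = 0.690000
  f(c_2) = f(0.690000) = -0.081246
  f(a) × f(c) ≥ 0, new interval: [0.690000, 1.010000]
Iteration 3:
  c_3 = (0.690000 + 1.010000)/2 = 0.850000
  f(c_3) = f(0.850000) = 0.190017
  f(a) × f(c) < 0, new interval: [0.690000, 0.850000]
Iteration 4:
  c_4 = (0.690000 + 0.850000)/2 = 0.770000
  f(c_4) = f(0.770000) = 0.052089
  f(a) × f(c) < 0, new interval: [0.690000, 0.770000]
Iteration 5:
  c_5 = (0.690000 + 0.770000)/2 = 0.730000
  f(c_5) = f(0.730000) = -0.015174
  f(a) × f(c) ≥ 0, new interval: [0.730000, 0.770000]
Iteration 6:
  c_6 = (0.730000 + 0.770000)/2 = 0.750000
  f(c_6) = f(0.750000) = 0.018311
  f(a) × f(c) < 0, new interval: [0.730000, 0.750000]
Iteration 7:
  c_7 = (0.730000 + 0.750000)/2 = 0.740000
  f(c_7) = f(0.740000) = 0.001531
  f(a) × f(c) < 0, new interval: [0.730000, 0.740000]

After 7 iteration(s), the approximation is c_7 = 0.740000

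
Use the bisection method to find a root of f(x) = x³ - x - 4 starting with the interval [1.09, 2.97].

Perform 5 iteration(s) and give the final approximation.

f(x) = x³ - x - 4
Initial interval: [1.09, 2.97]

Iteration 1:
  c_1 = (1.090000 + 2.970000)/2 = 2.030000
  f(c_1) = f(2.030000) = 2.335427
  f(a) × f(c) < 0, new interval: [1.090000, 2.030000]
Iteration 2:
  c_2 = (1.090000 + 2.030000)/2 = 1.560000
  f(c_2) = f(1.560000) = -1.763584
  f(a) × f(c) ≥ 0, new interval: [1.560000, 2.030000]
Iteration 3:
  c_3 = (1.560000 + 2.030000)/2 = 1.795000
  f(c_3) = f(1.795000) = -0.011465
  f(a) × f(c) ≥ 0, new interval: [1.795000, 2.030000]
Iteration 4:
  c_4 = (1.795000 + 2.030000)/2 = 1.912500
  f(c_4) = f(1.912500) = 1.082768
  f(a) × f(c) < 0, new interval: [1.795000, 1.912500]
Iteration 5:
  c_5 = (1.795000 + 1.912500)/2 = 1.853750
  f(c_5) = f(1.853750) = 0.516456
  f(a) × f(c) < 0, new interval: [1.795000, 1.853750]

After 5 iteration(s), the approximation is c_5 = 1.853750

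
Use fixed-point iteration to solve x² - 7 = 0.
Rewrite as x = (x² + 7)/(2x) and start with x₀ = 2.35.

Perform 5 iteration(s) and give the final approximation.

Equation: x² - 7 = 0
Fixed-point form: x = (x² + 7)/(2x)
x₀ = 2.35

x_1 = g(2.350000) = 2.664362
x_2 = g(2.664362) = 2.645816
x_3 = g(2.645816) = 2.645751
x_4 = g(2.645751) = 2.645751
x_5 = g(2.645751) = 2.645751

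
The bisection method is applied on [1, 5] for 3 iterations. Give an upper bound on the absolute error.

Bisection error bound: |error| ≤ (b-a)/2^n
|error| ≤ (5 - 1)/2^3 = 4/2^3
|error| ≤ 0.5000000000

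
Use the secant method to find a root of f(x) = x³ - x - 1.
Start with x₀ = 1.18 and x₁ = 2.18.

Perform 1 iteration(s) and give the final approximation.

f(x) = x³ - x - 1
x₀ = 1.18, x₁ = 2.18

Secant formula: x_{n+1} = x_n - f(x_n)(x_n - x_{n-1})/(f(x_n) - f(x_{n-1}))

Iteration 1:
  f(1.180000) = -0.536968
  f(2.180000) = 7.180232
  x_2 = 2.180000 - 7.180232×(2.180000 - 1.180000)/(7.180232 - (-0.536968))
       = 1.249581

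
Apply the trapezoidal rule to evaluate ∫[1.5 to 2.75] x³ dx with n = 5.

f(x) = x³
a = 1.5, b = 2.75, n = 5
h = (b - a)/n = 0.250000

Trapezoidal rule: (h/2)[f(x₀) + 2f(x₁) + 2f(x₂) + ... + f(xₙ)]

x_0 = 1.5000, f(x_0) = 3.375000, coefficient = 1
x_1 = 1.7500, f(x_1) = 5.359375, coefficient = 2
x_2 = 2.0000, f(x_2) = 8.000000, coefficient = 2
x_3 = 2.2500, f(x_3) = 11.390625, coefficient = 2
x_4 = 2.5000, f(x_4) = 15.625000, coefficient = 2
x_5 = 2.7500, f(x_5) = 20.796875, coefficient = 1

I ≈ (0.250000/2) × 104.921875 = 13.115234
Exact value: 13.032227
Error: 0.083008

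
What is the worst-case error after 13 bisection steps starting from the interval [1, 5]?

Bisection error bound: |error| ≤ (b-a)/2^n
|error| ≤ (5 - 1)/2^13 = 4/2^13
|error| ≤ 0.0004882812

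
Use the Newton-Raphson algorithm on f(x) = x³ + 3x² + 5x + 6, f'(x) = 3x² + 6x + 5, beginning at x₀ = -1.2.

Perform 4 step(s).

f(x) = x³ + 3x² + 5x + 6
f'(x) = 3x² + 6x + 5
x₀ = -1.2

Newton-Raphson formula: x_{n+1} = x_n - f(x_n)/f'(x_n)

Iteration 1:
  f(-1.200000) = 2.592000
  f'(-1.200000) = 2.120000
  x_1 = -1.200000 - 2.592000/2.120000 = -2.422642
Iteration 2:
  f(-2.422642) = -2.724580
  f'(-2.422642) = 8.071727
  x_2 = -2.422642 - (-2.724580)/8.071727 = -2.085095
Iteration 3:
  f(-2.085095) = -0.447817
  f'(-2.085095) = 5.532296
  x_3 = -2.085095 - (-0.447817)/5.532296 = -2.004149
Iteration 4:
  f(-2.004149) = -0.020799
  f'(-2.004149) = 5.024948
  x_4 = -2.004149 - (-0.020799)/5.024948 = -2.000010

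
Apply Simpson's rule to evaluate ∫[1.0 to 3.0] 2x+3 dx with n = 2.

f(x) = 2x+3
a = 1.0, b = 3.0, n = 2
h = (b - a)/n = 1.000000

Simpson's rule: (h/3)[f(x₀) + 4f(x₁) + 2f(x₂) + ... + f(xₙ)]

x_0 = 1.0000, f(x_0) = 5.000000, coefficient = 1
x_1 = 2.0000, f(x_1) = 7.000000, coefficient = 4
x_2 = 3.0000, f(x_2) = 9.000000, coefficient = 1

I ≈ (1.000000/3) × 42.000000 = 14.000000
Exact value: 14.000000
Error: 0.000000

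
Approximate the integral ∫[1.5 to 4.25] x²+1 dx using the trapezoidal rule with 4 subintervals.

f(x) = x²+1
a = 1.5, b = 4.25, n = 4
h = (b - a)/n = 0.687500

Trapezoidal rule: (h/2)[f(x₀) + 2f(x₁) + 2f(x₂) + ... + f(xₙ)]

x_0 = 1.5000, f(x_0) = 3.250000, coefficient = 1
x_1 = 2.1875, f(x_1) = 5.785156, coefficient = 2
x_2 = 2.8750, f(x_2) = 9.265625, coefficient = 2
x_3 = 3.5625, f(x_3) = 13.691406, coefficient = 2
x_4 = 4.2500, f(x_4) = 19.062500, coefficient = 1

I ≈ (0.687500/2) × 79.796875 = 27.430176
Exact value: 27.213542
Error: 0.216634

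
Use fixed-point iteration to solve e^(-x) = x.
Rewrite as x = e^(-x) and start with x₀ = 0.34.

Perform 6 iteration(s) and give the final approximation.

Equation: e^(-x) = x
Fixed-point form: x = e^(-x)
x₀ = 0.34

x_1 = g(0.340000) = 0.711770
x_2 = g(0.711770) = 0.490775
x_3 = g(0.490775) = 0.612152
x_4 = g(0.612152) = 0.542183
x_5 = g(0.542183) = 0.581478
x_6 = g(0.581478) = 0.559072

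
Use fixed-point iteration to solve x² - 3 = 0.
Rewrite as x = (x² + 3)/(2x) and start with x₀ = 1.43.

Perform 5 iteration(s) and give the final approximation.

Equation: x² - 3 = 0
Fixed-point form: x = (x² + 3)/(2x)
x₀ = 1.43

x_1 = g(1.430000) = 1.763951
x_2 = g(1.763951) = 1.732339
x_3 = g(1.732339) = 1.732051
x_4 = g(1.732051) = 1.732051
x_5 = g(1.732051) = 1.732051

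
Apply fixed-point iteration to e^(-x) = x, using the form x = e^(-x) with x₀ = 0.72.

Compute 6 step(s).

Equation: e^(-x) = x
Fixed-point form: x = e^(-x)
x₀ = 0.72

x_1 = g(0.720000) = 0.486752
x_2 = g(0.486752) = 0.614619
x_3 = g(0.614619) = 0.540847
x_4 = g(0.540847) = 0.582255
x_5 = g(0.582255) = 0.558637
x_6 = g(0.558637) = 0.571988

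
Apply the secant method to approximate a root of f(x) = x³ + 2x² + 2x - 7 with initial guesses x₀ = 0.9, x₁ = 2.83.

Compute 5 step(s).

f(x) = x³ + 2x² + 2x - 7
x₀ = 0.9, x₁ = 2.83

Secant formula: x_{n+1} = x_n - f(x_n)(x_n - x_{n-1})/(f(x_n) - f(x_{n-1}))

Iteration 1:
  f(0.900000) = -2.851000
  f(2.830000) = 37.342987
  x_2 = 2.830000 - 37.342987×(2.830000 - 0.900000)/(37.342987 - (-2.851000))
       = 1.036897
Iteration 2:
  f(2.830000) = 37.342987
  f(1.036897) = -1.661071
  x_3 = 1.036897 - (-1.661071)×(1.036897 - 2.830000)/(-1.661071 - 37.342987)
       = 1.113260
Iteration 3:
  f(1.036897) = -1.661071
  f(1.113260) = -0.915068
  x_4 = 1.113260 - (-0.915068)×(1.113260 - 1.036897)/(-0.915068 - (-1.661071))
       = 1.206929
Iteration 4:
  f(1.113260) = -0.915068
  f(1.206929) = 0.085321
  x_5 = 1.206929 - 0.085321×(1.206929 - 1.113260)/(0.085321 - (-0.915068))
       = 1.198940
Iteration 5:
  f(1.206929) = 0.085321
  f(1.198940) = -0.003778
  x_6 = 1.198940 - (-0.003778)×(1.198940 - 1.206929)/(-0.003778 - 0.085321)
       = 1.199279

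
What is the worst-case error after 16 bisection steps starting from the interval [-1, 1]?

Bisection error bound: |error| ≤ (b-a)/2^n
|error| ≤ (1 - (-1))/2^16 = 2/2^16
|error| ≤ 0.0000305176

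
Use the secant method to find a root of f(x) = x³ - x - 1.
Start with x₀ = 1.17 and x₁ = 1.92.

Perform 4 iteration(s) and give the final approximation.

f(x) = x³ - x - 1
x₀ = 1.17, x₁ = 1.92

Secant formula: x_{n+1} = x_n - f(x_n)(x_n - x_{n-1})/(f(x_n) - f(x_{n-1}))

Iteration 1:
  f(1.170000) = -0.568387
  f(1.920000) = 4.157888
  x_2 = 1.920000 - 4.157888×(1.920000 - 1.170000)/(4.157888 - (-0.568387))
       = 1.260196
Iteration 2:
  f(1.920000) = 4.157888
  f(1.260196) = -0.258887
  x_3 = 1.260196 - (-0.258887)×(1.260196 - 1.920000)/(-0.258887 - 4.157888)
       = 1.298870
Iteration 3:
  f(1.260196) = -0.258887
  f(1.298870) = -0.107595
  x_4 = 1.298870 - (-0.107595)×(1.298870 - 1.260196)/(-0.107595 - (-0.258887))
       = 1.326374
Iteration 4:
  f(1.298870) = -0.107595
  f(1.326374) = 0.007072
  x_5 = 1.326374 - 0.007072×(1.326374 - 1.298870)/(0.007072 - (-0.107595))
       = 1.324677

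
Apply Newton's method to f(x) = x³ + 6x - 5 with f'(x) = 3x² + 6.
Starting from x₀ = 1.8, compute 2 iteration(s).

f(x) = x³ + 6x - 5
f'(x) = 3x² + 6
x₀ = 1.8

Newton-Raphson formula: x_{n+1} = x_n - f(x_n)/f'(x_n)

Iteration 1:
  f(1.800000) = 11.632000
  f'(1.800000) = 15.720000
  x_1 = 1.800000 - 11.632000/15.720000 = 1.060051
Iteration 2:
  f(1.060051) = 2.551493
  f'(1.060051) = 9.371124
  x_2 = 1.060051 - 2.551493/9.371124 = 0.787779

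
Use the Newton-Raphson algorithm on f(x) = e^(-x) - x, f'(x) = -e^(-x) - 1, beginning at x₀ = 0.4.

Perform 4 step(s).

f(x) = e^(-x) - x
f'(x) = -e^(-x) - 1
x₀ = 0.4

Newton-Raphson formula: x_{n+1} = x_n - f(x_n)/f'(x_n)

Iteration 1:
  f(0.400000) = 0.270320
  f'(0.400000) = -1.670320
  x_1 = 0.400000 - 0.270320/(-1.670320) = 0.561837
Iteration 2:
  f(0.561837) = 0.008323
  f'(0.561837) = -1.570161
  x_2 = 0.561837 - 0.008323/(-1.570161) = 0.567138
Iteration 3:
  f(0.567138) = 0.000008
  f'(0.567138) = -1.567146
  x_3 = 0.567138 - 0.000008/(-1.567146) = 0.567143
Iteration 4:
  f(0.567143) = 0.000000
  f'(0.567143) = -1.567143
  x_4 = 0.567143 - 0.000000/(-1.567143) = 0.567143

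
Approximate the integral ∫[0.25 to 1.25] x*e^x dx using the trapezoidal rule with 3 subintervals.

f(x) = x*e^x
a = 0.25, b = 1.25, n = 3
h = (b - a)/n = 0.333333

Trapezoidal rule: (h/2)[f(x₀) + 2f(x₁) + 2f(x₂) + ... + f(xₙ)]

x_0 = 0.2500, f(x_0) = 0.321006, coefficient = 1
x_1 = 0.5833, f(x_1) = 1.045334, coefficient = 2
x_2 = 0.9167, f(x_2) = 2.292528, coefficient = 2
x_3 = 1.2500, f(x_3) = 4.362929, coefficient = 1

I ≈ (0.333333/2) × 11.359661 = 1.893277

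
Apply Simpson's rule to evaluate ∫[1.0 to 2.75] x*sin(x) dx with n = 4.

f(x) = x*sin(x)
a = 1.0, b = 2.75, n = 4
h = (b - a)/n = 0.437500

Simpson's rule: (h/3)[f(x₀) + 4f(x₁) + 2f(x₂) + ... + f(xₙ)]

x_0 = 1.0000, f(x_0) = 0.841471, coefficient = 1
x_1 = 1.4375, f(x_1) = 1.424748, coefficient = 4
x_2 = 1.8750, f(x_2) = 1.788911, coefficient = 2
x_3 = 2.3125, f(x_3) = 1.705050, coefficient = 4
x_4 = 2.7500, f(x_4) = 1.049568, coefficient = 1

I ≈ (0.437500/3) × 17.988051 = 2.623257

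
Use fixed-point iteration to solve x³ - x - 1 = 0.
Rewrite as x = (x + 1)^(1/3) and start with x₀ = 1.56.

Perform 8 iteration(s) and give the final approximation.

Equation: x³ - x - 1 = 0
Fixed-point form: x = (x + 1)^(1/3)
x₀ = 1.56

x_1 = g(1.560000) = 1.367981
x_2 = g(1.367981) = 1.332885
x_3 = g(1.332885) = 1.326267
x_4 = g(1.326267) = 1.325012
x_5 = g(1.325012) = 1.324774
x_6 = g(1.324774) = 1.324729
x_7 = g(1.324729) = 1.324720
x_8 = g(1.324720) = 1.324718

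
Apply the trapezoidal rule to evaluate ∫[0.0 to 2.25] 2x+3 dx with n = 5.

f(x) = 2x+3
a = 0.0, b = 2.25, n = 5
h = (b - a)/n = 0.450000

Trapezoidal rule: (h/2)[f(x₀) + 2f(x₁) + 2f(x₂) + ... + f(xₙ)]

x_0 = 0.0000, f(x_0) = 3.000000, coefficient = 1
x_1 = 0.4500, f(x_1) = 3.900000, coefficient = 2
x_2 = 0.9000, f(x_2) = 4.800000, coefficient = 2
x_3 = 1.3500, f(x_3) = 5.700000, coefficient = 2
x_4 = 1.8000, f(x_4) = 6.600000, coefficient = 2
x_5 = 2.2500, f(x_5) = 7.500000, coefficient = 1

I ≈ (0.450000/2) × 52.500000 = 11.812500
Exact value: 11.812500
Error: 0.000000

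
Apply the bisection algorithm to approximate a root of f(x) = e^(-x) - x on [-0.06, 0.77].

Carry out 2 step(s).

f(x) = e^(-x) - x
Initial interval: [-0.06, 0.77]

Iteration 1:
  c_1 = (-0.060000 + 0.770000)/2 = 0.355000
  f(c_1) = f(0.355000) = 0.346173
  f(a) × f(c) ≥ 0, new interval: [0.355000, 0.770000]
Iteration 2:
  c_2 = (0.355000 + 0.770000)/2 = 0.562500
  f(c_2) = f(0.562500) = 0.007283
  f(a) × f(c) ≥ 0, new interval: [0.562500, 0.770000]

After 2 iteration(s), the approximation is c_2 = 0.562500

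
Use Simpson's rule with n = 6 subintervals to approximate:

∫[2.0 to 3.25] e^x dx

f(x) = e^x
a = 2.0, b = 3.25, n = 6
h = (b - a)/n = 0.208333

Simpson's rule: (h/3)[f(x₀) + 4f(x₁) + 2f(x₂) + ... + f(xₙ)]

x_0 = 2.0000, f(x_0) = 7.389056, coefficient = 1
x_1 = 2.2083, f(x_1) = 9.100536, coefficient = 4
x_2 = 2.4167, f(x_2) = 11.208436, coefficient = 2
x_3 = 2.6250, f(x_3) = 13.804574, coefficient = 4
x_4 = 2.8333, f(x_4) = 17.002040, coefficient = 2
x_5 = 3.0417, f(x_5) = 20.940114, coefficient = 4
x_6 = 3.2500, f(x_6) = 25.790340, coefficient = 1

I ≈ (0.208333/3) × 264.981246 = 18.401475
Exact value: 18.401284
Error: 0.000192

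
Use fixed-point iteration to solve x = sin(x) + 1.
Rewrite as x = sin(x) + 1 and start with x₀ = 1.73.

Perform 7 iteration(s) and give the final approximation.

Equation: x = sin(x) + 1
Fixed-point form: x = sin(x) + 1
x₀ = 1.73

x_1 = g(1.730000) = 1.987354
x_2 = g(1.987354) = 1.914487
x_3 = g(1.914487) = 1.941517
x_4 = g(1.941517) = 1.932066
x_5 = g(1.932066) = 1.935449
x_6 = g(1.935449) = 1.934248
x_7 = g(1.934248) = 1.934675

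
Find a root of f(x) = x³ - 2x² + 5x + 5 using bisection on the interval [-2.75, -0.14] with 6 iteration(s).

f(x) = x³ - 2x² + 5x + 5
Initial interval: [-2.75, -0.14]

Iteration 1:
  c_1 = (-2.750000 + (-0.140000))/2 = -1.445000
  f(c_1) = f(-1.445000) = -9.418246
  f(a) × f(c) ≥ 0, new interval: [-1.445000, -0.140000]
Iteration 2:
  c_2 = (-1.445000 + (-0.140000))/2 = -0.792500
  f(c_2) = f(-0.792500) = -0.716347
  f(a) × f(c) ≥ 0, new interval: [-0.792500, -0.140000]
Iteration 3:
  c_3 = (-0.792500 + (-0.140000))/2 = -0.466250
  f(c_3) = f(-0.466250) = 2.132614
  f(a) × f(c) < 0, new interval: [-0.792500, -0.466250]
Iteration 4:
  c_4 = (-0.792500 + (-0.466250))/2 = -0.629375
  f(c_4) = f(-0.629375) = 0.811596
  f(a) × f(c) < 0, new interval: [-0.792500, -0.629375]
Iteration 5:
  c_5 = (-0.792500 + (-0.629375))/2 = -0.710938
  f(c_5) = f(-0.710938) = 0.075118
  f(a) × f(c) < 0, new interval: [-0.792500, -0.710938]
Iteration 6:
  c_6 = (-0.792500 + (-0.710938))/2 = -0.751719
  f(c_6) = f(-0.751719) = -0.313538
  f(a) × f(c) ≥ 0, new interval: [-0.751719, -0.710938]

After 6 iteration(s), the approximation is c_6 = -0.751719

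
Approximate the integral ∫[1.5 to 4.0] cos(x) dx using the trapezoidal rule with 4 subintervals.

f(x) = cos(x)
a = 1.5, b = 4.0, n = 4
h = (b - a)/n = 0.625000

Trapezoidal rule: (h/2)[f(x₀) + 2f(x₁) + 2f(x₂) + ... + f(xₙ)]

x_0 = 1.5000, f(x_0) = 0.070737, coefficient = 1
x_1 = 2.1250, f(x_1) = -0.526266, coefficient = 2
x_2 = 2.7500, f(x_2) = -0.924302, coefficient = 2
x_3 = 3.3750, f(x_3) = -0.972884, coefficient = 2
x_4 = 4.0000, f(x_4) = -0.653644, coefficient = 1

I ≈ (0.625000/2) × -5.429812 = -1.696816
Exact value: -1.754297
Error: 0.057481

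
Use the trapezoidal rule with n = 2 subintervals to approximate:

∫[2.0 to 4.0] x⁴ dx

f(x) = x⁴
a = 2.0, b = 4.0, n = 2
h = (b - a)/n = 1.000000

Trapezoidal rule: (h/2)[f(x₀) + 2f(x₁) + 2f(x₂) + ... + f(xₙ)]

x_0 = 2.0000, f(x_0) = 16.000000, coefficient = 1
x_1 = 3.0000, f(x_1) = 81.000000, coefficient = 2
x_2 = 4.0000, f(x_2) = 256.000000, coefficient = 1

I ≈ (1.000000/2) × 434.000000 = 217.000000
Exact value: 198.400000
Error: 18.600000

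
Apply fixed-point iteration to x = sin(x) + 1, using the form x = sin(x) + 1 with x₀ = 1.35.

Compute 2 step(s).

Equation: x = sin(x) + 1
Fixed-point form: x = sin(x) + 1
x₀ = 1.35

x_1 = g(1.350000) = 1.975723
x_2 = g(1.975723) = 1.919131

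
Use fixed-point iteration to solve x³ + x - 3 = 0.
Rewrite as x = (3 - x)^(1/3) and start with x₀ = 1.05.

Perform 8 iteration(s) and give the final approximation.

Equation: x³ + x - 3 = 0
Fixed-point form: x = (3 - x)^(1/3)
x₀ = 1.05

x_1 = g(1.050000) = 1.249333
x_2 = g(1.249333) = 1.205224
x_3 = g(1.205224) = 1.215262
x_4 = g(1.215262) = 1.212993
x_5 = g(1.212993) = 1.213507
x_6 = g(1.213507) = 1.213390
x_7 = g(1.213390) = 1.213417
x_8 = g(1.213417) = 1.213411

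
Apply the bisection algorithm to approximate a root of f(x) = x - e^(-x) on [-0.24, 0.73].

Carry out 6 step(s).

f(x) = x - e^(-x)
Initial interval: [-0.24, 0.73]

Iteration 1:
  c_1 = (-0.240000 + 0.730000)/2 = 0.245000
  f(c_1) = f(0.245000) = -0.537705
  f(a) × f(c) ≥ 0, new interval: [0.245000, 0.730000]
Iteration 2:
  c_2 = (0.245000 + 0.730000)/2 = 0.487500
  f(c_2) = f(0.487500) = -0.126660
  f(a) × f(c) ≥ 0, new interval: [0.487500, 0.730000]
Iteration 3:
  c_3 = (0.487500 + 0.730000)/2 = 0.608750
  f(c_3) = f(0.608750) = 0.064720
  f(a) × f(c) < 0, new interval: [0.487500, 0.608750]
Iteration 4:
  c_4 = (0.487500 + 0.608750)/2 = 0.548125
  f(c_4) = f(0.548125) = -0.029908
  f(a) × f(c) ≥ 0, new interval: [0.548125, 0.608750]
Iteration 5:
  c_5 = (0.548125 + 0.608750)/2 = 0.578437
  f(c_5) = f(0.578437) = 0.017664
  f(a) × f(c) < 0, new interval: [0.548125, 0.578437]
Iteration 6:
  c_6 = (0.548125 + 0.578437)/2 = 0.563281
  f(c_6) = f(0.563281) = -0.006057
  f(a) × f(c) ≥ 0, new interval: [0.563281, 0.578437]

After 6 iteration(s), the approximation is c_6 = 0.563281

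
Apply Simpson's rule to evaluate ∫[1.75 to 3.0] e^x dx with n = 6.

f(x) = e^x
a = 1.75, b = 3.0, n = 6
h = (b - a)/n = 0.208333

Simpson's rule: (h/3)[f(x₀) + 4f(x₁) + 2f(x₂) + ... + f(xₙ)]

x_0 = 1.7500, f(x_0) = 5.754603, coefficient = 1
x_1 = 1.9583, f(x_1) = 7.087505, coefficient = 4
x_2 = 2.1667, f(x_2) = 8.729138, coefficient = 2
x_3 = 2.3750, f(x_3) = 10.751013, coefficient = 4
x_4 = 2.5833, f(x_4) = 13.241202, coefficient = 2
x_5 = 2.7917, f(x_5) = 16.308177, coefficient = 4
x_6 = 3.0000, f(x_6) = 20.085537, coefficient = 1

I ≈ (0.208333/3) × 206.367602 = 14.331083
Exact value: 14.330934
Error: 0.000149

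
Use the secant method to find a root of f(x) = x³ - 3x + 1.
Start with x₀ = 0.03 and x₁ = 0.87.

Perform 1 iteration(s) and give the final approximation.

f(x) = x³ - 3x + 1
x₀ = 0.03, x₁ = 0.87

Secant formula: x_{n+1} = x_n - f(x_n)(x_n - x_{n-1})/(f(x_n) - f(x_{n-1}))

Iteration 1:
  f(0.030000) = 0.910027
  f(0.870000) = -0.951497
  x_2 = 0.870000 - (-0.951497)×(0.870000 - 0.030000)/(-0.951497 - 0.910027)
       = 0.440643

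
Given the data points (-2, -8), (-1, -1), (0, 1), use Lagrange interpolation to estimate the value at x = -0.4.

Lagrange interpolation formula:
P(x) = Σ yᵢ × Lᵢ(x)
where Lᵢ(x) = Π_{j≠i} (x - xⱼ)/(xᵢ - xⱼ)

L_0(-0.4) = (-0.4 - (-1))/(-2 - (-1)) × (-0.4 - 0)/(-2 - 0) = -0.120000
L_1(-0.4) = (-0.4 - (-2))/(-1 - (-2)) × (-0.4 - 0)/(-1 - 0) = 0.640000
L_2(-0.4) = (-0.4 - (-2))/(0 - (-2)) × (-0.4 - (-1))/(0 - (-1)) = 0.480000

P(-0.4) = (-8)×L_0(-0.4) + (-1)×L_1(-0.4) + 1×L_2(-0.4)
P(-0.4) = 0.800000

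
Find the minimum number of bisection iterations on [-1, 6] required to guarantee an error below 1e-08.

We need (b-a)/2^n ≤ 1e-08
(6 - (-1))/2^n ≤ 1e-08
7/2^n ≤ 1e-08
2^n ≥ 700000000
n ≥ log₂(700000000) = 29.38
n ≥ 30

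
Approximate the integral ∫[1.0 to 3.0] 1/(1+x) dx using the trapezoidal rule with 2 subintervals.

f(x) = 1/(1+x)
a = 1.0, b = 3.0, n = 2
h = (b - a)/n = 1.000000

Trapezoidal rule: (h/2)[f(x₀) + 2f(x₁) + 2f(x₂) + ... + f(xₙ)]

x_0 = 1.0000, f(x_0) = 0.500000, coefficient = 1
x_1 = 2.0000, f(x_1) = 0.333333, coefficient = 2
x_2 = 3.0000, f(x_2) = 0.250000, coefficient = 1

I ≈ (1.000000/2) × 1.416667 = 0.708333
Exact value: 0.693147
Error: 0.015186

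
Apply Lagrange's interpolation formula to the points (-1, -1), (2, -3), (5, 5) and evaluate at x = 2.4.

Lagrange interpolation formula:
P(x) = Σ yᵢ × Lᵢ(x)
where Lᵢ(x) = Π_{j≠i} (x - xⱼ)/(xᵢ - xⱼ)

L_0(2.4) = (2.4 - 2)/(-1 - 2) × (2.4 - 5)/(-1 - 5) = -0.057778
L_1(2.4) = (2.4 - (-1))/(2 - (-1)) × (2.4 - 5)/(2 - 5) = 0.982222
L_2(2.4) = (2.4 - (-1))/(5 - (-1)) × (2.4 - 2)/(5 - 2) = 0.075556

P(2.4) = (-1)×L_0(2.4) + (-3)×L_1(2.4) + 5×L_2(2.4)
P(2.4) = -2.511111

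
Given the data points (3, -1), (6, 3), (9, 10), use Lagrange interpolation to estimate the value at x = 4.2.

Lagrange interpolation formula:
P(x) = Σ yᵢ × Lᵢ(x)
where Lᵢ(x) = Π_{j≠i} (x - xⱼ)/(xᵢ - xⱼ)

L_0(4.2) = (4.2 - 6)/(3 - 6) × (4.2 - 9)/(3 - 9) = 0.480000
L_1(4.2) = (4.2 - 3)/(6 - 3) × (4.2 - 9)/(6 - 9) = 0.640000
L_2(4.2) = (4.2 - 3)/(9 - 3) × (4.2 - 6)/(9 - 6) = -0.120000

P(4.2) = (-1)×L_0(4.2) + 3×L_1(4.2) + 10×L_2(4.2)
P(4.2) = 0.240000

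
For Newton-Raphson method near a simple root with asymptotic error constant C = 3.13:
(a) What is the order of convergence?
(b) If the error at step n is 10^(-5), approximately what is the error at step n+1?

(a) Newton-Raphson has quadratic (order 2) convergence near simple roots.
    This means |e_{n+1}| ≈ C|e_n|².

(b) With |e_n| = 10^(-5) and C = 3.13:
    |e_{n+1}| ≈ 3.13 × (10^(-5))² = 3.13 × 10^(-10)

(a) 2 (quadratic); (b) |e_{n+1}| ≈ 3.130e-10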